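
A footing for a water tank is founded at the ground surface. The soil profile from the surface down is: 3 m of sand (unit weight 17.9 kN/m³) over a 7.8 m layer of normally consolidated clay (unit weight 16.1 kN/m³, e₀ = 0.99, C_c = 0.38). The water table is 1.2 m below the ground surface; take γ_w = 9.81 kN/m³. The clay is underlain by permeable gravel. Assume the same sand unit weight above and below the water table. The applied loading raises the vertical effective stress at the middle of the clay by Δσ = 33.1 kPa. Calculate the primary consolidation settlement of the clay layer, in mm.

S_c ≈ 282 mm

Mid-depth of clay below the ground surface: z = 3 + 7.8/2 = 6.9 m.
Total vertical stress at mid-clay: σ_v = 17.9×3 + 16.1×3.9 = 116.49 kPa.
Pore pressure: u = 9.81×(6.9 − 1.2) = 55.917 kPa.
Initial effective stress: σ'_0 = σ_v − u = 116.49 − 55.917 = 60.573 kPa.
Final effective stress: σ'_f = σ'_0 + Δσ = 60.573 + 33.1 = 93.673 kPa.
Normally consolidated clay, so the full stress increment lies on the virgin compression line:
S_c = C_c·H/(1+e₀)·log₁₀(σ'_f/σ'_0) = 0.38×7.8/(1+0.99)×log₁₀(93.673/60.573)
    = 1.4894 × 0.18934 = 0.282 m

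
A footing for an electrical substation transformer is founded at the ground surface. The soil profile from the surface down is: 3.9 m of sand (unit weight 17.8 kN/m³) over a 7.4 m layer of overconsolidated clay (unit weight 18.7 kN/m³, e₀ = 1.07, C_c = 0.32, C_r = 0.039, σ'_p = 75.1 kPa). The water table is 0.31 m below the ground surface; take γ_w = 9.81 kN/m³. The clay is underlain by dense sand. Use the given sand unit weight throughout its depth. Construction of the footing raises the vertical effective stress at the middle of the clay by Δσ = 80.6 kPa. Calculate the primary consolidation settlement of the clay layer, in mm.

Mid-depth of clay below the ground surface: z = 3.9 + 7.4/2 = 7.6 m.
Total vertical stress at mid-clay: σ_v = 17.8×3.9 + 18.7×3.7 = 138.61 kPa.
Pore pressure: u = 9.81×(7.6 − 0.31) = 71.515 kPa.
Initial effective stress: σ'_0 = σ_v − u = 138.61 − 71.515 = 67.095 kPa.
Final effective stress: σ'_f = 67.095 + 80.6 = 147.69 kPa.
σ'_f = 147.69 > σ'_p = 75.1 kPa, so the stress path crosses the preconsolidation pressure — recompression up to σ'_p, then virgin compression beyond:
S_c = H/(1+e₀)·[C_r·log₁₀(σ'_p/σ'_0) + C_c·log₁₀(σ'_f/σ'_p)]
    = 7.4/2.07 × [0.039×log₁₀(75.1/67.095) + 0.32×log₁₀(147.69/75.1)]
    = 3.5749 × [0.001909 + 0.093988] = 0.3428 m

S_c ≈ 343 mm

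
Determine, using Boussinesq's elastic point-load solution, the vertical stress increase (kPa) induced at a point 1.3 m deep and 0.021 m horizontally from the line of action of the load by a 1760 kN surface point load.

Δσ_z ≈ 497 kPa

Boussinesq vertical stress below a point load on an elastic half-space:
Δσ_z = 3P/(2πz²) · [1 + (r/z)²]^(−5/2)
r/z = 0.021/1.3 = 0.016154; [1+(r/z)²]^(−5/2) = 0.99935.
Δσ_z = 3×1760/(2π×1.3²) × 0.99935 = 497.24 × 0.99935 = 496.9 kPa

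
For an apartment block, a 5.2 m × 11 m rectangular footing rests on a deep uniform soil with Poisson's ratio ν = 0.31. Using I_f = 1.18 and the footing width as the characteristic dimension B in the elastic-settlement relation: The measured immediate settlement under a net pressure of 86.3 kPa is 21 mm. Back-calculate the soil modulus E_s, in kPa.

E_s ≈ 22800 kPa

S_e = q·B·(1−ν²)/E_s · I_f  ⇒  E_s = q·B·(1−ν²)·I_f / S_e.
E_s = 86.3 × 5.2 × 0.9039 × 1.18 / 0.021 = 22790 kPa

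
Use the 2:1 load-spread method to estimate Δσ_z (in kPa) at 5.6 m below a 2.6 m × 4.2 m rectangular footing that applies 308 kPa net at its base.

By the 2:1 method the load spreads at 1 horizontal : 2 vertical, so at depth z the loaded area has grown by z in each plan dimension:
Δσ = qBL/((B+z)(L+z)) = 308×2.6×4.2/((2.6+5.6)(4.2+5.6)) = 41.854 kPa

Δσ_z ≈ 41.9 kPa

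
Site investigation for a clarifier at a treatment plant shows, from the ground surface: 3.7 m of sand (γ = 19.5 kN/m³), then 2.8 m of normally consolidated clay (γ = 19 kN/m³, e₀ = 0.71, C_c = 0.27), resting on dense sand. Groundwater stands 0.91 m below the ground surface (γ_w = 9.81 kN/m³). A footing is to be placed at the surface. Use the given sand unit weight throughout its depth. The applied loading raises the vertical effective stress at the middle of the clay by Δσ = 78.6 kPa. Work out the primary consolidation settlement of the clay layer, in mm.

S_c ≈ 165 mm

Mid-depth of clay below the ground surface: z = 3.7 + 2.8/2 = 5.1 m.
Total vertical stress at mid-clay: σ_v = 19.5×3.7 + 19×1.4 = 98.75 kPa.
Pore pressure: u = 9.81×(5.1 − 0.91) = 41.104 kPa.
Initial effective stress: σ'_0 = σ_v − u = 98.75 − 41.104 = 57.646 kPa.
Final effective stress: σ'_f = σ'_0 + Δσ = 57.646 + 78.6 = 136.25 kPa.
Normally consolidated clay, so the full stress increment lies on the virgin compression line:
S_c = C_c·H/(1+e₀)·log₁₀(σ'_f/σ'_0) = 0.27×2.8/(1+0.71)×log₁₀(136.25/57.646)
    = 0.44211 × 0.37357 = 0.1652 m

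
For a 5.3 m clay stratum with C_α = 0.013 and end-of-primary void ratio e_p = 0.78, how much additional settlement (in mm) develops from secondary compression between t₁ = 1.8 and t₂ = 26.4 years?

S_s ≈ 45.1 mm

Secondary compression: S_s = C_α·H/(1+e_p)·log₁₀(t₂/t₁)
S_s = 0.013×5.3/(1+0.78)×log₁₀(26.4/1.8)
    = 0.03871 × 1.166 = 0.04515 m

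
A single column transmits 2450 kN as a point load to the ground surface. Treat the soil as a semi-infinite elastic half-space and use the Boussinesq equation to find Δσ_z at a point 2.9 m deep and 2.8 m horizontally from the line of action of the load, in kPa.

Δσ_z ≈ 26.8 kPa

Boussinesq vertical stress below a point load on an elastic half-space:
Δσ_z = 3P/(2πz²) · [1 + (r/z)²]^(−5/2)
r/z = 2.8/2.9 = 0.96552; [1+(r/z)²]^(−5/2) = 0.19269.
Δσ_z = 3×2450/(2π×2.9²) × 0.19269 = 139.09 × 0.19269 = 26.8 kPa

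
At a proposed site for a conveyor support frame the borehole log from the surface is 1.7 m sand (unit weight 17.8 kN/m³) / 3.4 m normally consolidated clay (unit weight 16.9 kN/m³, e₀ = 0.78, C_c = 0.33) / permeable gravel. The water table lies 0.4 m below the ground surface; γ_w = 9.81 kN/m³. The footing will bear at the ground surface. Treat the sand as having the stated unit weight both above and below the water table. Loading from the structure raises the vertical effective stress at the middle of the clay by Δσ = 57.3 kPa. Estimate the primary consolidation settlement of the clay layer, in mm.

S_c ≈ 295 mm

Mid-depth of clay below the ground surface: z = 1.7 + 3.4/2 = 3.4 m.
Total vertical stress at mid-clay: σ_v = 17.8×1.7 + 16.9×1.7 = 58.99 kPa.
Pore pressure: u = 9.81×(3.4 − 0.4) = 29.43 kPa.
Initial effective stress: σ'_0 = σ_v − u = 58.99 − 29.43 = 29.56 kPa.
Final effective stress: σ'_f = σ'_0 + Δσ = 29.56 + 57.3 = 86.86 kPa.
Normally consolidated clay, so the full stress increment lies on the virgin compression line:
S_c = C_c·H/(1+e₀)·log₁₀(σ'_f/σ'_0) = 0.33×3.4/(1+0.78)×log₁₀(86.86/29.56)
    = 0.63034 × 0.46812 = 0.2951 m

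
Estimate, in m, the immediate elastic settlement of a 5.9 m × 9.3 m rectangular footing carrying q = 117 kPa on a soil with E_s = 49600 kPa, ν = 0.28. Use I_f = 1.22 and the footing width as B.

S_e ≈ 0.0156 m

Immediate (elastic) settlement: S_e = q·B·(1−ν²)/E_s · I_f.
S_e = 117 × 5.9 × (1 − 0.28²) / 49600 × 1.22
    = 117 × 5.9 × 0.9216 / 49600 × 1.22
    = 0.01565 m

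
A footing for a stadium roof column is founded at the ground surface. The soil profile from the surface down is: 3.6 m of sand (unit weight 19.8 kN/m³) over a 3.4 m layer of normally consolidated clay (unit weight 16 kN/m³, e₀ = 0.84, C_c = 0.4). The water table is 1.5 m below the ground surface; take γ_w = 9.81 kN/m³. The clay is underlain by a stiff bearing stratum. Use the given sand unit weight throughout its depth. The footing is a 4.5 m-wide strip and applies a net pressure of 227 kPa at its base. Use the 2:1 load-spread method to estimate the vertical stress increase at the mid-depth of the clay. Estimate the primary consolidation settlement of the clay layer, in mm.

Mid-depth of clay below the ground surface: z = 3.6 + 3.4/2 = 5.3 m.
Total vertical stress at mid-clay: σ_v = 19.8×3.6 + 16×1.7 = 98.48 kPa.
Pore pressure: u = 9.81×(5.3 − 1.5) = 37.278 kPa.
Initial effective stress: σ'_0 = σ_v − u = 98.48 − 37.278 = 61.202 kPa.
Stress increase at mid-clay by the 2:1 spreading method:
Δσ = qB/(B+z) = 227×4.5/(4.5+5.3) = 104.23 kPa
Final effective stress: σ'_f = σ'_0 + Δσ = 61.202 + 104.23 = 165.43 kPa.
Normally consolidated clay, so the full stress increment lies on the virgin compression line:
S_c = C_c·H/(1+e₀)·log₁₀(σ'_f/σ'_0) = 0.4×3.4/(1+0.84)×log₁₀(165.43/61.202)
    = 0.73913 × 0.43185 = 0.3192 m

S_c ≈ 319 mm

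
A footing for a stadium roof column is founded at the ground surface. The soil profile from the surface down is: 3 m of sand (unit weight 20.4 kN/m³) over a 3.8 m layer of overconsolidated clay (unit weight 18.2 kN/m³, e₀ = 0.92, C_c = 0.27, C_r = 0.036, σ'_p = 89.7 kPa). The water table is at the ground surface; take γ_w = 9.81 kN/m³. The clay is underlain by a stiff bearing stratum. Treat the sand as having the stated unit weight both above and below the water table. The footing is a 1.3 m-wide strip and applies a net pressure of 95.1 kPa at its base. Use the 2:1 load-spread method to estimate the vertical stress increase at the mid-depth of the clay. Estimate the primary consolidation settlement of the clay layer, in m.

Mid-depth of clay below the ground surface: z = 3 + 3.8/2 = 4.9 m.
Total vertical stress at mid-clay: σ_v = 20.4×3 + 18.2×1.9 = 95.78 kPa.
Pore pressure: u = 9.81×(4.9 − 0) = 48.069 kPa.
Initial effective stress: σ'_0 = σ_v − u = 95.78 − 48.069 = 47.711 kPa.
Stress increase at mid-clay by the 2:1 spreading method:
Δσ = qB/(B+z) = 95.1×1.3/(1.3+4.9) = 19.94 kPa
Final effective stress: σ'_f = 47.711 + 19.94 = 67.651 kPa.
σ'_f = 67.651 ≤ σ'_p = 89.7 kPa, so the clay remains overconsolidated and only the recompression index applies:
S_c = C_r·H/(1+e₀)·log₁₀(σ'_f/σ'_0) = 0.036×3.8/1.92×log₁₀(67.651/47.711)
    = 0.071251 × 0.15166 = 0.01081 m

S_c ≈ 0.0108 m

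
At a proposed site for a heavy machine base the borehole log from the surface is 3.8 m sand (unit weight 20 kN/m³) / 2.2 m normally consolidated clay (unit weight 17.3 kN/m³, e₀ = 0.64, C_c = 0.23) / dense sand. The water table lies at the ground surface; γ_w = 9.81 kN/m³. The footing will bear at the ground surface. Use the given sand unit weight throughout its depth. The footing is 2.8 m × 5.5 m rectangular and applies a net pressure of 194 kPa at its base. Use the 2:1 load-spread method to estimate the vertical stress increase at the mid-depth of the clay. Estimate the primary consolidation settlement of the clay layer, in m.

S_c ≈ 0.0783 m

Mid-depth of clay below the ground surface: z = 3.8 + 2.2/2 = 4.9 m.
Total vertical stress at mid-clay: σ_v = 20×3.8 + 17.3×1.1 = 95.03 kPa.
Pore pressure: u = 9.81×(4.9 − 0) = 48.069 kPa.
Initial effective stress: σ'_0 = σ_v − u = 95.03 − 48.069 = 46.961 kPa.
Stress increase at mid-clay by the 2:1 spreading method:
Δσ = qBL/((B+z)(L+z)) = 194×2.8×5.5/((2.8+4.9)(5.5+4.9)) = 37.308 kPa
Final effective stress: σ'_f = σ'_0 + Δσ = 46.961 + 37.308 = 84.269 kPa.
Normally consolidated clay, so the full stress increment lies on the virgin compression line:
S_c = C_c·H/(1+e₀)·log₁₀(σ'_f/σ'_0) = 0.23×2.2/(1+0.64)×log₁₀(84.269/46.961)
    = 0.30854 × 0.25393 = 0.07835 m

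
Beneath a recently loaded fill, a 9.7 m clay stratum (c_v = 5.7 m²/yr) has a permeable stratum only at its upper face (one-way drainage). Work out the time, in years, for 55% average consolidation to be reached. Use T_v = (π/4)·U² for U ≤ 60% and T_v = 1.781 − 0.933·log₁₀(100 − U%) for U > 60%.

Drainage path length: H_d = H = 9.7 m (single drainage).
U ≤ 60%: T_v = (π/4)·U² = (π/4)×0.55² = 0.23758.
t = T_v·H_d²/c_v = 0.23758×9.7²/5.7 = 3.922 years.

t ≈ 3.92 years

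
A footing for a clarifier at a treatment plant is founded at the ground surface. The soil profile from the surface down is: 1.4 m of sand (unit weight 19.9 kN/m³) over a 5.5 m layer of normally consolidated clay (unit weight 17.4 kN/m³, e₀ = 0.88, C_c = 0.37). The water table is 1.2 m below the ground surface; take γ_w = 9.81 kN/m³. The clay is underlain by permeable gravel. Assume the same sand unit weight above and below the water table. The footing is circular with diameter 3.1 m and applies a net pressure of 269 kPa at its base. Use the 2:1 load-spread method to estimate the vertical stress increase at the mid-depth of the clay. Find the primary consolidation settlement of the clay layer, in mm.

S_c ≈ 338 mm

Mid-depth of clay below the ground surface: z = 1.4 + 5.5/2 = 4.15 m.
Total vertical stress at mid-clay: σ_v = 19.9×1.4 + 17.4×2.75 = 75.71 kPa.
Pore pressure: u = 9.81×(4.15 − 1.2) = 28.94 kPa.
Initial effective stress: σ'_0 = σ_v − u = 75.71 − 28.94 = 46.77 kPa.
Stress increase at mid-clay by the 2:1 spreading method:
Δσ ≈ qD²/(D+z)² = 269×3.1²/(3.1+4.15)² = 49.181 kPa
Final effective stress: σ'_f = σ'_0 + Δσ = 46.77 + 49.181 = 95.951 kPa.
Normally consolidated clay, so the full stress increment lies on the virgin compression line:
S_c = C_c·H/(1+e₀)·log₁₀(σ'_f/σ'_0) = 0.37×5.5/(1+0.88)×log₁₀(95.951/46.77)
    = 1.0824 × 0.31208 = 0.3378 m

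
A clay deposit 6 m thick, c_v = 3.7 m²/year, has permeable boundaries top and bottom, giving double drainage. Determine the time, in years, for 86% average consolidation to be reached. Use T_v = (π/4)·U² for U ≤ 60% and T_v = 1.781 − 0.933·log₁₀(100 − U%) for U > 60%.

t ≈ 1.73 years

Drainage path length: H_d = H/2 = 3 m (double drainage).
U > 60%: T_v = 1.781 − 0.933·log₁₀(100 − 86) = 0.71166.
t = T_v·H_d²/c_v = 0.71166×3²/3.7 = 1.731 years.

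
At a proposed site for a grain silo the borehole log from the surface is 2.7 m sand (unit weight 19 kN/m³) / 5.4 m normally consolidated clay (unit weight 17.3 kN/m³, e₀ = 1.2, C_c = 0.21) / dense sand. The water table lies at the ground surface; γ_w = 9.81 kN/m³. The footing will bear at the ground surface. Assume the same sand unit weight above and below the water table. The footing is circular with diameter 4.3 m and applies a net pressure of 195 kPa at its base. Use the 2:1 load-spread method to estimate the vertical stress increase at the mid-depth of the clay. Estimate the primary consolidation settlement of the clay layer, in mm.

Mid-depth of clay below the ground surface: z = 2.7 + 5.4/2 = 5.4 m.
Total vertical stress at mid-clay: σ_v = 19×2.7 + 17.3×2.7 = 98.01 kPa.
Pore pressure: u = 9.81×(5.4 − 0) = 52.974 kPa.
Initial effective stress: σ'_0 = σ_v − u = 98.01 − 52.974 = 45.036 kPa.
Stress increase at mid-clay by the 2:1 spreading method:
Δσ ≈ qD²/(D+z)² = 195×4.3²/(4.3+5.4)² = 38.32 kPa
Final effective stress: σ'_f = σ'_0 + Δσ = 45.036 + 38.32 = 83.356 kPa.
Normally consolidated clay, so the full stress increment lies on the virgin compression line:
S_c = C_c·H/(1+e₀)·log₁₀(σ'_f/σ'_0) = 0.21×5.4/(1+1.2)×log₁₀(83.356/45.036)
    = 0.51545 × 0.26738 = 0.1378 m

S_c ≈ 138 mm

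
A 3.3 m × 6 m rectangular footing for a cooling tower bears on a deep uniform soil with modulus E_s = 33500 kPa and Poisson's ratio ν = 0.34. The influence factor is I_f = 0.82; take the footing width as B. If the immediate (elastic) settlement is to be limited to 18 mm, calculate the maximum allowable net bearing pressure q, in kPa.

q ≈ 252 kPa

S_e = q·B·(1−ν²)/E_s · I_f  ⇒  q = S_e·E_s / (B·(1−ν²)·I_f).
q = 0.018 × 33500 / (3.3 × 0.8844 × 0.82) = 252 kPa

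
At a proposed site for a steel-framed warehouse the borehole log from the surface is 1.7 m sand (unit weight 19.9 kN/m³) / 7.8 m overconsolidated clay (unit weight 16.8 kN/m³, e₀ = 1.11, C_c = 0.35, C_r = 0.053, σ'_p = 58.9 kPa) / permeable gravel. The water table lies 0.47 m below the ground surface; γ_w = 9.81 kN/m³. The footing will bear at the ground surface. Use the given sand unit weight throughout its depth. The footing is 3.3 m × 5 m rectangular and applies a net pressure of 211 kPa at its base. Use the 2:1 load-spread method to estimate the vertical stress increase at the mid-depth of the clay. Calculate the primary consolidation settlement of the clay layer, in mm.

Mid-depth of clay below the ground surface: z = 1.7 + 7.8/2 = 5.6 m.
Total vertical stress at mid-clay: σ_v = 19.9×1.7 + 16.8×3.9 = 99.35 kPa.
Pore pressure: u = 9.81×(5.6 − 0.47) = 50.325 kPa.
Initial effective stress: σ'_0 = σ_v − u = 99.35 − 50.325 = 49.025 kPa.
Stress increase at mid-clay by the 2:1 spreading method:
Δσ = qBL/((B+z)(L+z)) = 211×3.3×5/((3.3+5.6)(5+5.6)) = 36.904 kPa
Final effective stress: σ'_f = 49.025 + 36.904 = 85.929 kPa.
σ'_f = 85.929 > σ'_p = 58.9 kPa, so the stress path crosses the preconsolidation pressure — recompression up to σ'_p, then virgin compression beyond:
S_c = H/(1+e₀)·[C_r·log₁₀(σ'_p/σ'_0) + C_c·log₁₀(σ'_f/σ'_p)]
    = 7.8/2.11 × [0.053×log₁₀(58.9/49.025) + 0.35×log₁₀(85.929/58.9)]
    = 3.6967 × [0.004224 + 0.057409] = 0.2278 m

S_c ≈ 228 mm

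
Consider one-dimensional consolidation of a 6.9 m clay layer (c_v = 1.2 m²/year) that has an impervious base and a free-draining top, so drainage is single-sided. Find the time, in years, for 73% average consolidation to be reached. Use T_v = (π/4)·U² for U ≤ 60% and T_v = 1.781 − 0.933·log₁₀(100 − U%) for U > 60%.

t ≈ 17.7 years

Drainage path length: H_d = H = 6.9 m (single drainage).
U > 60%: T_v = 1.781 − 0.933·log₁₀(100 − 73) = 0.44554.
t = T_v·H_d²/c_v = 0.44554×6.9²/1.2 = 17.68 years.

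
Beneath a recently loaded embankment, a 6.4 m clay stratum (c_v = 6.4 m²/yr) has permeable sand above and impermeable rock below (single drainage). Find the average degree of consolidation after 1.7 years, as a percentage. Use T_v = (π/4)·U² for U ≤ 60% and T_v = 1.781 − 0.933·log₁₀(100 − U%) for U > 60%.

Drainage path length: H_d = H = 6.4 m (single drainage).
T_v = c_v·t/H_d² = 6.4×1.7/6.4² = 0.26562.
T_v = 0.26562 corresponds to the U ≤ 60% branch:
U = √(4T_v/π) = 0.5815

U ≈ 58.2 %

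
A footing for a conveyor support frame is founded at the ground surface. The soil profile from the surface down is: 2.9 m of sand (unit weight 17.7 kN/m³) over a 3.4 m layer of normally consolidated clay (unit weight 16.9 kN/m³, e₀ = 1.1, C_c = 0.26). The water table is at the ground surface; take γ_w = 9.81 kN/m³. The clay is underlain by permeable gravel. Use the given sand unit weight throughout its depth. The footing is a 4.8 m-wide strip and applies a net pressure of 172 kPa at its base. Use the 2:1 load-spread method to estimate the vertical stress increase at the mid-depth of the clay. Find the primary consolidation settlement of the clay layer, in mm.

Mid-depth of clay below the ground surface: z = 2.9 + 3.4/2 = 4.6 m.
Total vertical stress at mid-clay: σ_v = 17.7×2.9 + 16.9×1.7 = 80.06 kPa.
Pore pressure: u = 9.81×(4.6 − 0) = 45.126 kPa.
Initial effective stress: σ'_0 = σ_v − u = 80.06 − 45.126 = 34.934 kPa.
Stress increase at mid-clay by the 2:1 spreading method:
Δσ = qB/(B+z) = 172×4.8/(4.8+4.6) = 87.83 kPa
Final effective stress: σ'_f = σ'_0 + Δσ = 34.934 + 87.83 = 122.76 kPa.
Normally consolidated clay, so the full stress increment lies on the virgin compression line:
S_c = C_c·H/(1+e₀)·log₁₀(σ'_f/σ'_0) = 0.26×3.4/(1+1.1)×log₁₀(122.76/34.934)
    = 0.42095 × 0.54581 = 0.2298 m

S_c ≈ 230 mm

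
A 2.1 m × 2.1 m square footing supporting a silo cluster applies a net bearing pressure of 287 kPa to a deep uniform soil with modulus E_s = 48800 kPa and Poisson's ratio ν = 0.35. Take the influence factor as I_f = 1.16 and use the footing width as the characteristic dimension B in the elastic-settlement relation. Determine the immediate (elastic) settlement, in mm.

Immediate (elastic) settlement: S_e = q·B·(1−ν²)/E_s · I_f.
S_e = 287 × 2.1 × (1 − 0.35²) / 48800 × 1.16
    = 287 × 2.1 × 0.8775 / 48800 × 1.16
    = 0.01257 m = 12.57 mm

S_e ≈ 12.6 mm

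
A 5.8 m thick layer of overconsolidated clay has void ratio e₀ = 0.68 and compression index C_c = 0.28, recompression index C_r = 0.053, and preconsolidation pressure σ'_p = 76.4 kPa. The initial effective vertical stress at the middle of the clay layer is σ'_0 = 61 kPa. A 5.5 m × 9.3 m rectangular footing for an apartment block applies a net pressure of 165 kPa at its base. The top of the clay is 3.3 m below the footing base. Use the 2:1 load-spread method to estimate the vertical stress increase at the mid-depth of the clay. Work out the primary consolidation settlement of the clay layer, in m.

S_c ≈ 0.161 m

Mid-depth of clay below the footing base: z = 3.3 + 5.8/2 = 6.2 m.
Stress increase at mid-clay by the 2:1 spreading method:
Δσ = qBL/((B+z)(L+z)) = 165×5.5×9.3/((5.5+6.2)(9.3+6.2)) = 46.538 kPa
Final effective stress: σ'_f = 61 + 46.538 = 107.54 kPa.
σ'_f = 107.54 > σ'_p = 76.4 kPa, so the stress path crosses the preconsolidation pressure — recompression up to σ'_p, then virgin compression beyond:
S_c = H/(1+e₀)·[C_r·log₁₀(σ'_p/σ'_0) + C_c·log₁₀(σ'_f/σ'_p)]
    = 5.8/1.68 × [0.053×log₁₀(76.4/61) + 0.28×log₁₀(107.54/76.4)]
    = 3.4524 × [0.0051815 + 0.041573] = 0.1614 m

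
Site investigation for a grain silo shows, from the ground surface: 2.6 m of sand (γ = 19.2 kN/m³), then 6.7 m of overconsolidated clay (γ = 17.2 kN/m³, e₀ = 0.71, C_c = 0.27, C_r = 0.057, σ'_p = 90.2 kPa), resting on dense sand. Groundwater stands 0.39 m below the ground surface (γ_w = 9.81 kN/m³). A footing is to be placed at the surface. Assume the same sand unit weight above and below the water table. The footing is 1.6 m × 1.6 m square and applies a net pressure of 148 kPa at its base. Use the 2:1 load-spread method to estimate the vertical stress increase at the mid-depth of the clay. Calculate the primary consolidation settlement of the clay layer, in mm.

Mid-depth of clay below the ground surface: z = 2.6 + 6.7/2 = 5.95 m.
Total vertical stress at mid-clay: σ_v = 19.2×2.6 + 17.2×3.35 = 107.54 kPa.
Pore pressure: u = 9.81×(5.95 − 0.39) = 54.544 kPa.
Initial effective stress: σ'_0 = σ_v − u = 107.54 − 54.544 = 52.996 kPa.
Stress increase at mid-clay by the 2:1 spreading method:
Δσ = qBL/((B+z)(L+z)) = 148×1.6×1.6/((1.6+5.95)(1.6+5.95)) = 6.6467 kPa
Final effective stress: σ'_f = 52.996 + 6.6467 = 59.643 kPa.
σ'_f = 59.643 ≤ σ'_p = 90.2 kPa, so the clay remains overconsolidated and only the recompression index applies:
S_c = C_r·H/(1+e₀)·log₁₀(σ'_f/σ'_0) = 0.057×6.7/1.71×log₁₀(59.643/52.996)
    = 0.22333 × 0.051316 = 0.01146 m

S_c ≈ 11.5 mm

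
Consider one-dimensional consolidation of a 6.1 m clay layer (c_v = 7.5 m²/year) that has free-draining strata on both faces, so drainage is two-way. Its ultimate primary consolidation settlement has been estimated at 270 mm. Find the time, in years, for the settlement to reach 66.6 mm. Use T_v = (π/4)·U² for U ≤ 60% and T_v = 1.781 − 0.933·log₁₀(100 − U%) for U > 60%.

Drainage path length: H_d = H/2 = 3.05 m (double drainage).
U = S(t)/S_ult = 66.6/270 = 0.2467.
U ≤ 60%: T_v = (π/4)·U² = (π/4)×0.24667² = 0.047787.
t = T_v·H_d²/c_v = 0.047787×3.05²/7.5 = 0.05927 years.

t ≈ 0.0593 years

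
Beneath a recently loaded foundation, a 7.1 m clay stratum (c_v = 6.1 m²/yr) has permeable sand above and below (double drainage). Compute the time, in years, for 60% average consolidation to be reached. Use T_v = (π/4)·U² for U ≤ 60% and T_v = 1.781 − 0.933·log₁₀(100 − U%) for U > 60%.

t ≈ 0.584 years

Drainage path length: H_d = H/2 = 3.55 m (double drainage).
U ≤ 60%: T_v = (π/4)·U² = (π/4)×0.6² = 0.28274.
t = T_v·H_d²/c_v = 0.28274×3.55²/6.1 = 0.5841 years.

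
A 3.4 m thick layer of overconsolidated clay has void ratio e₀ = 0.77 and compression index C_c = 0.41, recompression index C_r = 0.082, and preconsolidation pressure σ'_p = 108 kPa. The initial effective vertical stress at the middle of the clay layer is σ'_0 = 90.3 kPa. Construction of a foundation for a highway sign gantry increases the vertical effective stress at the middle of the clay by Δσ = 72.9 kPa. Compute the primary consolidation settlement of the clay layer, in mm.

Final effective stress: σ'_f = 90.3 + 72.9 = 163.2 kPa.
σ'_f = 163.2 > σ'_p = 108 kPa, so the stress path crosses the preconsolidation pressure — recompression up to σ'_p, then virgin compression beyond:
S_c = H/(1+e₀)·[C_r·log₁₀(σ'_p/σ'_0) + C_c·log₁₀(σ'_f/σ'_p)]
    = 3.4/1.77 × [0.082×log₁₀(108/90.3) + 0.41×log₁₀(163.2/108)]
    = 1.9209 × [0.0063744 + 0.073512] = 0.1535 m

S_c ≈ 153 mm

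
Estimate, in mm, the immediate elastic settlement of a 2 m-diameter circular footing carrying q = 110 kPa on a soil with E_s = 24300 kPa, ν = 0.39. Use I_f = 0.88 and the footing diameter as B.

S_e ≈ 6.76 mm

Immediate (elastic) settlement: S_e = q·B·(1−ν²)/E_s · I_f.
S_e = 110 × 2 × (1 − 0.39²) / 24300 × 0.88
    = 110 × 2 × 0.8479 / 24300 × 0.88
    = 0.006755 m = 6.755 mm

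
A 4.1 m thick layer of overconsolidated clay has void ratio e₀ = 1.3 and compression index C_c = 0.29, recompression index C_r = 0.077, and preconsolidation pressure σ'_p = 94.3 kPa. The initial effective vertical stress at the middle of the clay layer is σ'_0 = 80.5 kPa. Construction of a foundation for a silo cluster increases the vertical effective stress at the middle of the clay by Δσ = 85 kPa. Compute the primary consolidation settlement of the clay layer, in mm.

Final effective stress: σ'_f = 80.5 + 85 = 165.5 kPa.
σ'_f = 165.5 > σ'_p = 94.3 kPa, so the stress path crosses the preconsolidation pressure — recompression up to σ'_p, then virgin compression beyond:
S_c = H/(1+e₀)·[C_r·log₁₀(σ'_p/σ'_0) + C_c·log₁₀(σ'_f/σ'_p)]
    = 4.1/2.3 × [0.077×log₁₀(94.3/80.5) + 0.29×log₁₀(165.5/94.3)]
    = 1.7826 × [0.0052911 + 0.070843] = 0.1357 m

S_c ≈ 136 mm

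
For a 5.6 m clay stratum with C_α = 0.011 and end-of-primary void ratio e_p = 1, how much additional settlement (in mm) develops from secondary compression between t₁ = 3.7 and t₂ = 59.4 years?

Secondary compression: S_s = C_α·H/(1+e_p)·log₁₀(t₂/t₁)
S_s = 0.011×5.6/(1+1)×log₁₀(59.4/3.7)
    = 0.0308 × 1.206 = 0.03713 m

S_s ≈ 37.1 mm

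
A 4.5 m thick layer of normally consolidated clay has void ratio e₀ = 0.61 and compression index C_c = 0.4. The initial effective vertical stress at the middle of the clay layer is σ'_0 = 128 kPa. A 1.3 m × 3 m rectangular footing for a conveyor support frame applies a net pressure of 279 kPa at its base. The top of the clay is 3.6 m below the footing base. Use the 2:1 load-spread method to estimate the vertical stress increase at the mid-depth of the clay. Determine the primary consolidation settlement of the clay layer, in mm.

Mid-depth of clay below the footing base: z = 3.6 + 4.5/2 = 5.85 m.
Stress increase at mid-clay by the 2:1 spreading method:
Δσ = qBL/((B+z)(L+z)) = 279×1.3×3/((1.3+5.85)(3+5.85)) = 17.196 kPa
Final effective stress: σ'_f = σ'_0 + Δσ = 128 + 17.196 = 145.2 kPa.
Normally consolidated clay, so the full stress increment lies on the virgin compression line:
S_c = C_c·H/(1+e₀)·log₁₀(σ'_f/σ'_0) = 0.4×4.5/(1+0.61)×log₁₀(145.2/128)
    = 1.118 × 0.054757 = 0.06122 m

S_c ≈ 61.2 mm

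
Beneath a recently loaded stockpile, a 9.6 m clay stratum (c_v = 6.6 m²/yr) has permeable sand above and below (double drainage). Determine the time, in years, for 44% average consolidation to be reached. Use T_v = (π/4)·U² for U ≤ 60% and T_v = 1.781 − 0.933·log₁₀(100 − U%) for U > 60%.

Drainage path length: H_d = H/2 = 4.8 m (double drainage).
U ≤ 60%: T_v = (π/4)·U² = (π/4)×0.44² = 0.15205.
t = T_v·H_d²/c_v = 0.15205×4.8²/6.6 = 0.5308 years.

t ≈ 0.531 years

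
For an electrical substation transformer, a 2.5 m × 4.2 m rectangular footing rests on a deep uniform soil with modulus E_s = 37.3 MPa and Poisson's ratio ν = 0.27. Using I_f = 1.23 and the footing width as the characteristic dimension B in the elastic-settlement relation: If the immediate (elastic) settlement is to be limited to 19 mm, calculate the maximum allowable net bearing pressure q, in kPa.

E_s = 37.3 MPa = 37300 kPa.
S_e = q·B·(1−ν²)/E_s · I_f  ⇒  q = S_e·E_s / (B·(1−ν²)·I_f).
q = 0.019 × 37300 / (2.5 × 0.9271 × 1.23) = 248.6 kPa

q ≈ 249 kPa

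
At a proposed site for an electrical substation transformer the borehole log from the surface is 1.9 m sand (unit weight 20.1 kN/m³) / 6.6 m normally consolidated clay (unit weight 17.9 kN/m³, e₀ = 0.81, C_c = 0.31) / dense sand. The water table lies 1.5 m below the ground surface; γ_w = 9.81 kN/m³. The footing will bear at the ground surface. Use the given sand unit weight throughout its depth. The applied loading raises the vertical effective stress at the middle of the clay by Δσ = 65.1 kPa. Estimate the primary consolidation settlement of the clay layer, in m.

S_c ≈ 0.357 m

Mid-depth of clay below the ground surface: z = 1.9 + 6.6/2 = 5.2 m.
Total vertical stress at mid-clay: σ_v = 20.1×1.9 + 17.9×3.3 = 97.26 kPa.
Pore pressure: u = 9.81×(5.2 − 1.5) = 36.297 kPa.
Initial effective stress: σ'_0 = σ_v − u = 97.26 − 36.297 = 60.963 kPa.
Final effective stress: σ'_f = σ'_0 + Δσ = 60.963 + 65.1 = 126.06 kPa.
Normally consolidated clay, so the full stress increment lies on the virgin compression line:
S_c = C_c·H/(1+e₀)·log₁₀(σ'_f/σ'_0) = 0.31×6.6/(1+0.81)×log₁₀(126.06/60.963)
    = 1.1304 × 0.31551 = 0.3567 m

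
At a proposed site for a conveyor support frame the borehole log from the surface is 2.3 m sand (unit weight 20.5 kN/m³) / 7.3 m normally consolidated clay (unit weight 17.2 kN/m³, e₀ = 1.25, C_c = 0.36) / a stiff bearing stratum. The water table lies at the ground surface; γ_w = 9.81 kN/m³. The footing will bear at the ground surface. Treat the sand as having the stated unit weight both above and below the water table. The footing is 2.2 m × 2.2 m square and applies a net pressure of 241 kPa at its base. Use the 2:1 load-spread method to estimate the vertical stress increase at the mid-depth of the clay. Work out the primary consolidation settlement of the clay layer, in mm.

Mid-depth of clay below the ground surface: z = 2.3 + 7.3/2 = 5.95 m.
Total vertical stress at mid-clay: σ_v = 20.5×2.3 + 17.2×3.65 = 109.93 kPa.
Pore pressure: u = 9.81×(5.95 − 0) = 58.37 kPa.
Initial effective stress: σ'_0 = σ_v − u = 109.93 − 58.37 = 51.56 kPa.
Stress increase at mid-clay by the 2:1 spreading method:
Δσ = qBL/((B+z)(L+z)) = 241×2.2×2.2/((2.2+5.95)(2.2+5.95)) = 17.561 kPa
Final effective stress: σ'_f = σ'_0 + Δσ = 51.56 + 17.561 = 69.121 kPa.
Normally consolidated clay, so the full stress increment lies on the virgin compression line:
S_c = C_c·H/(1+e₀)·log₁₀(σ'_f/σ'_0) = 0.36×7.3/(1+1.25)×log₁₀(69.121/51.56)
    = 1.168 × 0.1273 = 0.1487 m

S_c ≈ 149 mm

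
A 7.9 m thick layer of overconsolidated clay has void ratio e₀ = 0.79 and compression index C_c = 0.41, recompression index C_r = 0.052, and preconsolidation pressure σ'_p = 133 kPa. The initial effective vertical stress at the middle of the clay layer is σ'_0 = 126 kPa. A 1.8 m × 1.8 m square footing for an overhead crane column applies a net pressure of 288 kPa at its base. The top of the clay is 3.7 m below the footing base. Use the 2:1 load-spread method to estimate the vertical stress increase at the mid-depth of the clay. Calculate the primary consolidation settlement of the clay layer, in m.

S_c ≈ 0.0255 m

Mid-depth of clay below the footing base: z = 3.7 + 7.9/2 = 7.65 m.
Stress increase at mid-clay by the 2:1 spreading method:
Δσ = qBL/((B+z)(L+z)) = 288×1.8×1.8/((1.8+7.65)(1.8+7.65)) = 10.449 kPa
Final effective stress: σ'_f = 126 + 10.449 = 136.45 kPa.
σ'_f = 136.45 > σ'_p = 133 kPa, so the stress path crosses the preconsolidation pressure — recompression up to σ'_p, then virgin compression beyond:
S_c = H/(1+e₀)·[C_r·log₁₀(σ'_p/σ'_0) + C_c·log₁₀(σ'_f/σ'_p)]
    = 7.9/1.79 × [0.052×log₁₀(133/126) + 0.41×log₁₀(136.45/133)]
    = 4.4134 × [0.001221 + 0.00456] = 0.02551 m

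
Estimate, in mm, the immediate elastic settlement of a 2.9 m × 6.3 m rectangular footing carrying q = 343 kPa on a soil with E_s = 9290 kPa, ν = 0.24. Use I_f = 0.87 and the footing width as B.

Immediate (elastic) settlement: S_e = q·B·(1−ν²)/E_s · I_f.
S_e = 343 × 2.9 × (1 − 0.24²) / 9290 × 0.87
    = 343 × 2.9 × 0.9424 / 9290 × 0.87
    = 0.08779 m = 87.79 mm

S_e ≈ 87.8 mm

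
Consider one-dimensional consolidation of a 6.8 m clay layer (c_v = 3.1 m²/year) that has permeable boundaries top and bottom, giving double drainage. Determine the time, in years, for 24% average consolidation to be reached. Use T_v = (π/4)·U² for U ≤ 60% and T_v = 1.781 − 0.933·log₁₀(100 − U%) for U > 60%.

Drainage path length: H_d = H/2 = 3.4 m (double drainage).
U ≤ 60%: T_v = (π/4)·U² = (π/4)×0.24² = 0.045239.
t = T_v·H_d²/c_v = 0.045239×3.4²/3.1 = 0.1687 years.

t ≈ 0.169 years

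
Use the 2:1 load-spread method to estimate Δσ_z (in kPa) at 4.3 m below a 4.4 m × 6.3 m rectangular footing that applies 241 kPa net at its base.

By the 2:1 method the load spreads at 1 horizontal : 2 vertical, so at depth z the loaded area has grown by z in each plan dimension:
Δσ = qBL/((B+z)(L+z)) = 241×4.4×6.3/((4.4+4.3)(6.3+4.3)) = 72.441 kPa

Δσ_z ≈ 72.4 kPa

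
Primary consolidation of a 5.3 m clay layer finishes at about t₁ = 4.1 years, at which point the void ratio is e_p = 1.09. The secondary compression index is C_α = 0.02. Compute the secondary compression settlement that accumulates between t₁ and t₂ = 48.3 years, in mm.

Secondary compression: S_s = C_α·H/(1+e_p)·log₁₀(t₂/t₁)
S_s = 0.02×5.3/(1+1.09)×log₁₀(48.3/4.1)
    = 0.05072 × 1.071 = 0.05433 m

S_s ≈ 54.3 mm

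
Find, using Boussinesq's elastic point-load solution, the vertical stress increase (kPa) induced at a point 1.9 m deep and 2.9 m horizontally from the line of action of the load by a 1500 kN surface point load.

Boussinesq vertical stress below a point load on an elastic half-space:
Δσ_z = 3P/(2πz²) · [1 + (r/z)²]^(−5/2)
r/z = 2.9/1.9 = 1.5263; [1+(r/z)²]^(−5/2) = 0.049432.
Δσ_z = 3×1500/(2π×1.9²) × 0.049432 = 198.39 × 0.049432 = 9.807 kPa

Δσ_z ≈ 9.81 kPa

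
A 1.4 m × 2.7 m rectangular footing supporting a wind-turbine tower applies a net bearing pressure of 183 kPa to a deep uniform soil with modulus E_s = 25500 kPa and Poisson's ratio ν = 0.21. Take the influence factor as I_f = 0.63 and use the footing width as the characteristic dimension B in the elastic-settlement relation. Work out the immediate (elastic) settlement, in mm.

S_e ≈ 6.05 mm

Immediate (elastic) settlement: S_e = q·B·(1−ν²)/E_s · I_f.
S_e = 183 × 1.4 × (1 − 0.21²) / 25500 × 0.63
    = 183 × 1.4 × 0.9559 / 25500 × 0.63
    = 0.006051 m = 6.051 mm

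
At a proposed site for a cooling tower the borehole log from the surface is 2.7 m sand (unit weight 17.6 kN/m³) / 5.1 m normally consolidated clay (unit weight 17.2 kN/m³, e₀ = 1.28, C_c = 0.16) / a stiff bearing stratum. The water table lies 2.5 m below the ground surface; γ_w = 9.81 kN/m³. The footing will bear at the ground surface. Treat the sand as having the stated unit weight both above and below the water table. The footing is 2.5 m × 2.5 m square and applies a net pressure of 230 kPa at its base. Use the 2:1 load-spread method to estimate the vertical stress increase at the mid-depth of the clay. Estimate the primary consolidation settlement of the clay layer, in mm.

S_c ≈ 49.1 mm

Mid-depth of clay below the ground surface: z = 2.7 + 5.1/2 = 5.25 m.
Total vertical stress at mid-clay: σ_v = 17.6×2.7 + 17.2×2.55 = 91.38 kPa.
Pore pressure: u = 9.81×(5.25 − 2.5) = 26.978 kPa.
Initial effective stress: σ'_0 = σ_v − u = 91.38 − 26.978 = 64.402 kPa.
Stress increase at mid-clay by the 2:1 spreading method:
Δσ = qBL/((B+z)(L+z)) = 230×2.5×2.5/((2.5+5.25)(2.5+5.25)) = 23.933 kPa
Final effective stress: σ'_f = σ'_0 + Δσ = 64.402 + 23.933 = 88.335 kPa.
Normally consolidated clay, so the full stress increment lies on the virgin compression line:
S_c = C_c·H/(1+e₀)·log₁₀(σ'_f/σ'_0) = 0.16×5.1/(1+1.28)×log₁₀(88.335/64.402)
    = 0.35789 × 0.13723 = 0.04911 m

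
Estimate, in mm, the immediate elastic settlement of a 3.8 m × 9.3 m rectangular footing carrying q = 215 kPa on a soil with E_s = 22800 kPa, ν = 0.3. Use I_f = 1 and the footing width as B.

S_e ≈ 32.6 mm

Immediate (elastic) settlement: S_e = q·B·(1−ν²)/E_s · I_f.
S_e = 215 × 3.8 × (1 − 0.3²) / 22800 × 1
    = 215 × 3.8 × 0.91 / 22800 × 1
    = 0.03261 m = 32.61 mm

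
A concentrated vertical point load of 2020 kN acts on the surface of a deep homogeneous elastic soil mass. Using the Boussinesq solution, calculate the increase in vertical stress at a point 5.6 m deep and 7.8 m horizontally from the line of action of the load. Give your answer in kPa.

Δσ_z ≈ 2.08 kPa

Boussinesq vertical stress below a point load on an elastic half-space:
Δσ_z = 3P/(2πz²) · [1 + (r/z)²]^(−5/2)
r/z = 7.8/5.6 = 1.3929; [1+(r/z)²]^(−5/2) = 0.06747.
Δσ_z = 3×2020/(2π×5.6²) × 0.06747 = 30.755 × 0.06747 = 2.075 kPa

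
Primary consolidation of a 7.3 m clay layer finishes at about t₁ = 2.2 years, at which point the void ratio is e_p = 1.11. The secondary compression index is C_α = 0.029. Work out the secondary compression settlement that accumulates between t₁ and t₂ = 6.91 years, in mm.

S_s ≈ 49.9 mm

Secondary compression: S_s = C_α·H/(1+e_p)·log₁₀(t₂/t₁)
S_s = 0.029×7.3/(1+1.11)×log₁₀(6.91/2.2)
    = 0.1003 × 0.4971 = 0.04987 m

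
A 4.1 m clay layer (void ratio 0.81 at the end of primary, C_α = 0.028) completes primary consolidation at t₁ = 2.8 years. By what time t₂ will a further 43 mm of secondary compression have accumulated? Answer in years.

S_s = C_α·H/(1+e_p)·log₁₀(t₂/t₁) ⇒ log₁₀(t₂/t₁) = S_s·(1+e_p)/(C_α·H).
log₁₀(t₂/t₁) = 0.043 × (1+0.81) / (0.028×4.1) = 0.678
t₂ = t₁ × 10^0.678 = 2.8 × 4.764 = 13.34 years

t₂ ≈ 13.3 years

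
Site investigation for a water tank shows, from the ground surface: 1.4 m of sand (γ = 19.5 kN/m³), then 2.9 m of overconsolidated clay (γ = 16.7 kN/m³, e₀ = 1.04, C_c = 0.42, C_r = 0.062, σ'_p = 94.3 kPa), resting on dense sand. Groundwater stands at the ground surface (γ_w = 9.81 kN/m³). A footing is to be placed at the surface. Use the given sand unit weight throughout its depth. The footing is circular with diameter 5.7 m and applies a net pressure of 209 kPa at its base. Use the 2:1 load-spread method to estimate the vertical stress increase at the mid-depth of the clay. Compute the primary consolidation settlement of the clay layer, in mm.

S_c ≈ 108 mm

Mid-depth of clay below the ground surface: z = 1.4 + 2.9/2 = 2.85 m.
Total vertical stress at mid-clay: σ_v = 19.5×1.4 + 16.7×1.45 = 51.515 kPa.
Pore pressure: u = 9.81×(2.85 − 0) = 27.959 kPa.
Initial effective stress: σ'_0 = σ_v − u = 51.515 − 27.959 = 23.556 kPa.
Stress increase at mid-clay by the 2:1 spreading method:
Δσ ≈ qD²/(D+z)² = 209×5.7²/(5.7+2.85)² = 92.889 kPa
Final effective stress: σ'_f = 23.556 + 92.889 = 116.44 kPa.
σ'_f = 116.44 > σ'_p = 94.3 kPa, so the stress path crosses the preconsolidation pressure — recompression up to σ'_p, then virgin compression beyond:
S_c = H/(1+e₀)·[C_r·log₁₀(σ'_p/σ'_0) + C_c·log₁₀(σ'_f/σ'_p)]
    = 2.9/2.04 × [0.062×log₁₀(94.3/23.556) + 0.42×log₁₀(116.44/94.3)]
    = 1.4216 × [0.037349 + 0.038468] = 0.1078 m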